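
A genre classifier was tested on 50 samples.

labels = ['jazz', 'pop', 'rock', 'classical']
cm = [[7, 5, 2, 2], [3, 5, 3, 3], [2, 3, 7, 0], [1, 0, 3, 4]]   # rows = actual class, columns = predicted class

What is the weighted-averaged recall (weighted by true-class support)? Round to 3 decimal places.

Per-class recall (TP/(TP+FN)):
  jazz: TP=7, FN=5+2+2=9 → 7/16 = 0.4375
  pop: TP=5, FN=3+3+3=9 → 5/14 = 0.3571
  rock: TP=7, FN=2+3+0=5 → 7/12 = 0.5833
  classical: TP=4, FN=1+0+3=4 → 4/8 = 0.5000
Weighted-recall = Σ (supportᵢ/N)·recallᵢ with N=50: (16/50)·0.4375 + (14/50)·0.3571 + (12/50)·0.5833 + (8/50)·0.5000 = 0.460

0.460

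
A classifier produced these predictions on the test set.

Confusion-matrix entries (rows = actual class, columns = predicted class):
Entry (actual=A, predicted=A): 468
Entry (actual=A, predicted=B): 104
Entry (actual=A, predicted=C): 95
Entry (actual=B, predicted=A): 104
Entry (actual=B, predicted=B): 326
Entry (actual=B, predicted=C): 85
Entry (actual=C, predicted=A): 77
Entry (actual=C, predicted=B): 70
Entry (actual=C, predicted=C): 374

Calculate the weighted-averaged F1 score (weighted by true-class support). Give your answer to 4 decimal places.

0.6857

Per-class F1 score (2·TP/(2·TP+FP+FN)):
  A: TP=468, FP=104+77=181, FN=104+95=199 → 936/1316 = 0.71125
  B: TP=326, FP=104+70=174, FN=104+85=189 → 652/1015 = 0.64236
  C: TP=374, FP=95+85=180, FN=77+70=147 → 748/1075 = 0.69581
Weighted-F1 score = Σ (supportᵢ/N)·F1 scoreᵢ with N=1703: (667/1703)·0.71125 + (515/1703)·0.64236 + (521/1703)·0.69581 = 0.6857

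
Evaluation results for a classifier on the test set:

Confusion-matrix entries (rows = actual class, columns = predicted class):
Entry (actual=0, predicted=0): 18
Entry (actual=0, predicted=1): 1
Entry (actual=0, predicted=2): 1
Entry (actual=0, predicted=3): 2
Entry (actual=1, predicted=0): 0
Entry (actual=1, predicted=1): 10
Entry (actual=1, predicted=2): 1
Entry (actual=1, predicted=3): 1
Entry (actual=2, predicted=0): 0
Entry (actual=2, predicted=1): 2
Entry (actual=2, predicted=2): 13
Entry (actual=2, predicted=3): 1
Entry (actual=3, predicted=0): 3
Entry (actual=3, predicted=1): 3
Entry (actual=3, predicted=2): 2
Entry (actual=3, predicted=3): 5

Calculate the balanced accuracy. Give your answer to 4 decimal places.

0.7122

Balanced accuracy = mean of per-class recall.
  0: recall = 18/22 = 0.81818
  1: recall = 10/12 = 0.83333
  2: recall = 13/16 = 0.81250
  3: recall = 5/13 = 0.38462
Mean = (0.81818 + 0.83333 + 0.81250 + 0.38462) / 4 = 0.7122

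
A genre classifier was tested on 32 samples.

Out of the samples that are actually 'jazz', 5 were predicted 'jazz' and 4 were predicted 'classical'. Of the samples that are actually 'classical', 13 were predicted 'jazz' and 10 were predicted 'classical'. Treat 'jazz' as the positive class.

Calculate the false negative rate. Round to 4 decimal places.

0.4444

FNR = FN/(FN+TP) = 4/(4+5) = 0.4444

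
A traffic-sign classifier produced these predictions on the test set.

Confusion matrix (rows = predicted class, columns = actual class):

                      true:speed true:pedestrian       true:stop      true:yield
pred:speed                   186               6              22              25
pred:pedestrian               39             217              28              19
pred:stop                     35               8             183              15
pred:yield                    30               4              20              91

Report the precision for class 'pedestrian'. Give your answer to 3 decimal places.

precision = TP/(TP+FP).
pedestrian: TP=217, FP=39+28+19=86 → 217/303 = 0.7162

0.716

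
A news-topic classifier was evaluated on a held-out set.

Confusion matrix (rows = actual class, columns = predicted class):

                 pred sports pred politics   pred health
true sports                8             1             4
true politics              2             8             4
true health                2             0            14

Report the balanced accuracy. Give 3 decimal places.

0.687

Balanced accuracy = mean of per-class recall.
  sports: recall = 8/13 = 0.6154
  politics: recall = 8/14 = 0.5714
  health: recall = 14/16 = 0.8750
Mean = (0.6154 + 0.5714 + 0.8750) / 3 = 0.687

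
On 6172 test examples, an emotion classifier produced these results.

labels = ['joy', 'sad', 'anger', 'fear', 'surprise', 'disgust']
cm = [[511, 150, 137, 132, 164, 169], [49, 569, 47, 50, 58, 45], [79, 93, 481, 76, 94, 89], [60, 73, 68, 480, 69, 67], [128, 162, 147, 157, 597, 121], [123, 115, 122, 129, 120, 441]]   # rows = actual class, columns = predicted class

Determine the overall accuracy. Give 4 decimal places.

0.4989

Accuracy = trace / total = (511+569+481+480+597+441=3079) / 6172 = 3079/6172 = 0.4989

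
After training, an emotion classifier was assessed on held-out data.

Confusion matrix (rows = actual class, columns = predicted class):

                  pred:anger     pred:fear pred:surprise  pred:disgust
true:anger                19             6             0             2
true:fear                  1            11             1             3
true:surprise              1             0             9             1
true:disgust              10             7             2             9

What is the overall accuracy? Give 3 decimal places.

0.585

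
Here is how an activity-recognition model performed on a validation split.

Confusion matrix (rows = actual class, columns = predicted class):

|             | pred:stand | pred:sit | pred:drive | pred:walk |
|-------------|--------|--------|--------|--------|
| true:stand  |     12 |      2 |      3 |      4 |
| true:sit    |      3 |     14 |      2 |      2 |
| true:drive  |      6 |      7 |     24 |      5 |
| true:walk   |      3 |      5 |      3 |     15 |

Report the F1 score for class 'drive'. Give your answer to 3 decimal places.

0.649

Treat 'drive' as positive and all other classes as negative.
F1 score = 2·TP/(2·TP+FP+FN).
drive: TP=24, FP=3+2+3=8, FN=6+7+5=18 → 48/74 = 0.6486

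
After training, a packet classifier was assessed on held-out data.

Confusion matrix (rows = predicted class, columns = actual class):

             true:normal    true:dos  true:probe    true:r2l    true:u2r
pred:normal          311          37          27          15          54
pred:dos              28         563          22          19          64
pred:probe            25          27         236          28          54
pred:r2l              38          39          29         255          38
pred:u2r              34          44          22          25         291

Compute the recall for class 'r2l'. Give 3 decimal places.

One-vs-rest for 'r2l': TP = diagonal; FP = other classes predicted 'r2l'; FN = 'r2l' predicted as other.
recall = TP/(TP+FN).
r2l: TP=255, FN=15+19+28+25=87 → 255/342 = 0.7456

0.746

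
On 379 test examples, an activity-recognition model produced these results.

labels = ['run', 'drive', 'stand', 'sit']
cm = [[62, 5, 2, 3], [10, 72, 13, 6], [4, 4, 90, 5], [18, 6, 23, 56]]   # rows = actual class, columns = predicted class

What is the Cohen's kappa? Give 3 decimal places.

0.652

Observed agreement pₒ = trace/N = 280/379 = 0.7388
Expected agreement pₑ = Σ (rowᵢ·colᵢ)/N² = (72·94 + 101·87 + 103·128 + 103·70)/379² = 0.2503
κ = (pₒ − pₑ)/(1 − pₑ) = (0.7388 − 0.2503)/(1 − 0.2503) = 0.652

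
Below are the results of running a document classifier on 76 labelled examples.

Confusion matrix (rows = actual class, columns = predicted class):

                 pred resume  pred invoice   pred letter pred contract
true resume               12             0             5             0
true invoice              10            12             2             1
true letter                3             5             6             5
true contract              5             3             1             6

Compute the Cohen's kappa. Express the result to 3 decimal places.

Observed agreement pₒ = trace/N = 36/76 = 0.4737
Expected agreement pₑ = Σ (rowᵢ·colᵢ)/N² = (17·30 + 25·20 + 19·14 + 15·12)/76² = 0.2521
κ = (pₒ − pₑ)/(1 − pₑ) = (0.4737 − 0.2521)/(1 − 0.2521) = 0.296

0.296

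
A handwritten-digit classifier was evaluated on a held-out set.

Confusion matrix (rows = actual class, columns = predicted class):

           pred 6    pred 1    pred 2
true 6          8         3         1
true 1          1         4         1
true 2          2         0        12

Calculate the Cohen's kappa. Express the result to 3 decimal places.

0.609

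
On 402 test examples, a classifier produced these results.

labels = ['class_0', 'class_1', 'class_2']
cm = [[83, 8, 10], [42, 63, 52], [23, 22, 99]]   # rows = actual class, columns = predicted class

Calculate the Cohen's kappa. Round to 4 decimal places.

Observed agreement pₒ = trace/N = 245/402 = 0.60945
Expected agreement pₑ = Σ (rowᵢ·colᵢ)/N² = (101·148 + 157·93 + 144·161)/402² = 0.32631
κ = (pₒ − pₑ)/(1 − pₑ) = (0.60945 − 0.32631)/(1 − 0.32631) = 0.4203

0.4203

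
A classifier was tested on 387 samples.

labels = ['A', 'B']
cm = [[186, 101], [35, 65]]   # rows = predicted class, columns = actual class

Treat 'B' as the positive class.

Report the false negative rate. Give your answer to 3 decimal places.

0.608

FNR = FN/(FN+TP) = 101/(101+65) = 0.608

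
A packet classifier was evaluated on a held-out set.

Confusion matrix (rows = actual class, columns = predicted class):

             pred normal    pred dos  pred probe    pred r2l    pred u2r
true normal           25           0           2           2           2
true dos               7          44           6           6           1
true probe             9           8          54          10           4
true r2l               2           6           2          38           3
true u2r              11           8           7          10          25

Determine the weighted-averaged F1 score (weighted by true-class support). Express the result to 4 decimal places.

0.6346

Per-class F1 score (2·TP/(2·TP+FP+FN)):
  normal: TP=25, FP=7+9+2+11=29, FN=0+2+2+2=6 → 50/85 = 0.58824
  dos: TP=44, FP=0+8+6+8=22, FN=7+6+6+1=20 → 88/130 = 0.67692
  probe: TP=54, FP=2+6+2+7=17, FN=9+8+10+4=31 → 108/156 = 0.69231
  r2l: TP=38, FP=2+6+10+10=28, FN=2+6+2+3=13 → 76/117 = 0.64957
  u2r: TP=25, FP=2+1+4+3=10, FN=11+8+7+10=36 → 50/96 = 0.52083
Weighted-F1 score = Σ (supportᵢ/N)·F1 scoreᵢ with N=292: (31/292)·0.58824 + (64/292)·0.67692 + (85/292)·0.69231 + (51/292)·0.64957 + (61/292)·0.52083 = 0.6346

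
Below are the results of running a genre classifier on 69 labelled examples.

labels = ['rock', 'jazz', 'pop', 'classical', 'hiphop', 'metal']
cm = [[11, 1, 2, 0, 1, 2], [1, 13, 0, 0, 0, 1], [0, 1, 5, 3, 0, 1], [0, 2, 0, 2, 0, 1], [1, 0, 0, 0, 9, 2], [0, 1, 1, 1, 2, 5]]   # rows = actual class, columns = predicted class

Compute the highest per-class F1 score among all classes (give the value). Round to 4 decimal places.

0.7879

Per-class F1 score (2·TP/(2·TP+FP+FN)):
  rock: TP=11, FP=1+0+0+1+0=2, FN=1+2+0+1+2=6 → 22/30 = 0.73333
  jazz: TP=13, FP=1+1+2+0+1=5, FN=1+0+0+0+1=2 → 26/33 = 0.78788
  pop: TP=5, FP=2+0+0+0+1=3, FN=0+1+3+0+1=5 → 10/18 = 0.55556
  classical: TP=2, FP=0+0+3+0+1=4, FN=0+2+0+0+1=3 → 4/11 = 0.36364
  hiphop: TP=9, FP=1+0+0+0+2=3, FN=1+0+0+0+2=3 → 18/24 = 0.75000
  metal: TP=5, FP=2+1+1+1+2=7, FN=0+1+1+1+2=5 → 10/22 = 0.45455
Highest is class 'jazz' with F1 score = 0.7879.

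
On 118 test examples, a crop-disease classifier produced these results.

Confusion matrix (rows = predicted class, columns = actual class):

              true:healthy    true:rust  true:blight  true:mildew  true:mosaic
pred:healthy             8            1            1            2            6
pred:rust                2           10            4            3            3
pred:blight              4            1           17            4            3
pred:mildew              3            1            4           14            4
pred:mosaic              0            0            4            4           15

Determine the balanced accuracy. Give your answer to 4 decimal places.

0.5618

Balanced accuracy = mean of per-class recall.
  healthy: recall = 8/17 = 0.47059
  rust: recall = 10/13 = 0.76923
  blight: recall = 17/30 = 0.56667
  mildew: recall = 14/27 = 0.51852
  mosaic: recall = 15/31 = 0.48387
Mean = (0.47059 + 0.76923 + 0.56667 + 0.51852 + 0.48387) / 5 = 0.5618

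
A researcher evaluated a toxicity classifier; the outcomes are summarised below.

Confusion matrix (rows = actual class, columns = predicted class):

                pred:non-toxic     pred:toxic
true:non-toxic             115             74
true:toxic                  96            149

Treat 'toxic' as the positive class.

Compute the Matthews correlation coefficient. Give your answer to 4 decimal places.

MCC = (TP·TN − FP·FN) / √((TP+FP)(TP+FN)(TN+FP)(TN+FN))
Numerator = 149·115 − 74·96 = 10031
Denominator = √(223·245·189·211) = √2178789165 = 46677.5017
MCC = 10031 / 46677.5017 = 0.2149

0.2149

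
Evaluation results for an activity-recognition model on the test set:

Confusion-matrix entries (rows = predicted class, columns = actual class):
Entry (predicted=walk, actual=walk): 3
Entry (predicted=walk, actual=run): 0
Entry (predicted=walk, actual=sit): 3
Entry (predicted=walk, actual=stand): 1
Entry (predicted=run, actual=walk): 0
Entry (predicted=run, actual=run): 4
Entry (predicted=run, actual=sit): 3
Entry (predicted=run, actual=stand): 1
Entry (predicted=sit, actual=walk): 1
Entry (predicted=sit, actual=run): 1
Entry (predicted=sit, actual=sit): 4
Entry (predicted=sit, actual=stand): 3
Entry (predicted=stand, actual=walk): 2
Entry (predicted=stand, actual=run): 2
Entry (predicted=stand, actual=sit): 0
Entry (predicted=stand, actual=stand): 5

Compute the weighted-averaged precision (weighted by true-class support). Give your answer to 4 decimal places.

0.4870

Per-class precision (TP/(TP+FP)):
  walk: TP=3, FP=0+3+1=4 → 3/7 = 0.42857
  run: TP=4, FP=0+3+1=4 → 4/8 = 0.50000
  sit: TP=4, FP=1+1+3=5 → 4/9 = 0.44444
  stand: TP=5, FP=2+2+0=4 → 5/9 = 0.55556
Weighted-precision = Σ (supportᵢ/N)·precisionᵢ with N=33: (6/33)·0.42857 + (7/33)·0.50000 + (10/33)·0.44444 + (10/33)·0.55556 = 0.4870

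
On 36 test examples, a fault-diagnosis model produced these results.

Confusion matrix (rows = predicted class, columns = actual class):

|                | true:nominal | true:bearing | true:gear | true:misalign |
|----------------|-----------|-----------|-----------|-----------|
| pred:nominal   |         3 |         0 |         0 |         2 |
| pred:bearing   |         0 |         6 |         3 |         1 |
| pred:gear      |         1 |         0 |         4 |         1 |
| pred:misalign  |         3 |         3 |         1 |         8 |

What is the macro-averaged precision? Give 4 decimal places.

Per-class precision (TP/(TP+FP)):
  nominal: TP=3, FP=0+0+2=2 → 3/5 = 0.60000
  bearing: TP=6, FP=0+3+1=4 → 6/10 = 0.60000
  gear: TP=4, FP=1+0+1=2 → 4/6 = 0.66667
  misalign: TP=8, FP=3+3+1=7 → 8/15 = 0.53333
Macro-precision = mean = (0.60000 + 0.60000 + 0.66667 + 0.53333) / 4 = 0.6000

0.6000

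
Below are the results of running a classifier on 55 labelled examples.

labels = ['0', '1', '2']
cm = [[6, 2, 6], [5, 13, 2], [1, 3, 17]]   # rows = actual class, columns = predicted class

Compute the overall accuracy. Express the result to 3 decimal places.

Accuracy = trace / total = (6+13+17=36) / 55 = 36/55 = 0.655

0.655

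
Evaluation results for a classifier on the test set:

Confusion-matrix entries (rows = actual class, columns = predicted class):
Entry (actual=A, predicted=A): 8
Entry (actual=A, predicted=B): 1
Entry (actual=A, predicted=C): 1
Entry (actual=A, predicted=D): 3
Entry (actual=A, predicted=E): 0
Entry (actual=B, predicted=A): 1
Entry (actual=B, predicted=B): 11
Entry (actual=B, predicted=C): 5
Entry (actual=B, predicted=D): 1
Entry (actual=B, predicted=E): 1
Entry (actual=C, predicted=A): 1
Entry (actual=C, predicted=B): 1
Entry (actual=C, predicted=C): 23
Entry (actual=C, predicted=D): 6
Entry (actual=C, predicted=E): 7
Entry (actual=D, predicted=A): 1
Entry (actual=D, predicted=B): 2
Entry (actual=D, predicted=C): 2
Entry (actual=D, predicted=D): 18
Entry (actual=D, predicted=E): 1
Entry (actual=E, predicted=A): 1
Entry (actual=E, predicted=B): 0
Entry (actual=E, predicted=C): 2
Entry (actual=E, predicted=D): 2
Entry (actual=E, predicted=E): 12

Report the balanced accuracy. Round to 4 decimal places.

0.6511

Balanced accuracy = mean of per-class recall.
  A: recall = 8/13 = 0.61538
  B: recall = 11/19 = 0.57895
  C: recall = 23/38 = 0.60526
  D: recall = 18/24 = 0.75000
  E: recall = 12/17 = 0.70588
Mean = (0.61538 + 0.57895 + 0.60526 + 0.75000 + 0.70588) / 5 = 0.6511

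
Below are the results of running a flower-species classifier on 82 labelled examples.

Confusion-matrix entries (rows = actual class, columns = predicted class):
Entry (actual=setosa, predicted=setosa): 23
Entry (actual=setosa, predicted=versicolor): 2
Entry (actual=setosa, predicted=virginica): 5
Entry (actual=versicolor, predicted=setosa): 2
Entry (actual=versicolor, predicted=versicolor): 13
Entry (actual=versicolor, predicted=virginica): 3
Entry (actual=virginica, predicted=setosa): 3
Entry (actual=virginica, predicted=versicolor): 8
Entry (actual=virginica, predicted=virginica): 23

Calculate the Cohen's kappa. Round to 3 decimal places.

0.573

Observed agreement pₒ = trace/N = 59/82 = 0.7195
Expected agreement pₑ = Σ (rowᵢ·colᵢ)/N² = (30·28 + 18·23 + 34·31)/82² = 0.3432
κ = (pₒ − pₑ)/(1 − pₑ) = (0.7195 − 0.3432)/(1 − 0.3432) = 0.573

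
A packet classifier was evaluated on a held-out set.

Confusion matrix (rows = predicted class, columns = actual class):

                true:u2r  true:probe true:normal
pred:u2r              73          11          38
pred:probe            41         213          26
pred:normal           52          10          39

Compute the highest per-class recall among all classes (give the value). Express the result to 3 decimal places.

Per-class recall (TP/(TP+FN)):
  u2r: TP=73, FN=41+52=93 → 73/166 = 0.4398
  probe: TP=213, FN=11+10=21 → 213/234 = 0.9103
  normal: TP=39, FN=38+26=64 → 39/103 = 0.3786
Highest is class 'probe' with recall = 0.910.

0.910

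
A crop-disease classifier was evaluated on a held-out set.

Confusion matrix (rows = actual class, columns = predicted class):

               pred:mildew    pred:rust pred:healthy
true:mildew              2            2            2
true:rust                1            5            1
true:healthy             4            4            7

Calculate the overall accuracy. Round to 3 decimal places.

0.500

Accuracy = trace / total = (2+5+7=14) / 28 = 14/28 = 0.500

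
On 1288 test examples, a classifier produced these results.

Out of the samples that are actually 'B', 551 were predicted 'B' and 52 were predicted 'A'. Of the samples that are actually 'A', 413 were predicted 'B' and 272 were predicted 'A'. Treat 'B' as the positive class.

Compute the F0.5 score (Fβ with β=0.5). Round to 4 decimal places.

Fβ = (1+β²)·TP / ((1+β²)·TP + β²·FN + FP), with β²=1/4
= 1.25·551 / (1.25·551 + 0.25·52 + 413) = 0.6179

0.6179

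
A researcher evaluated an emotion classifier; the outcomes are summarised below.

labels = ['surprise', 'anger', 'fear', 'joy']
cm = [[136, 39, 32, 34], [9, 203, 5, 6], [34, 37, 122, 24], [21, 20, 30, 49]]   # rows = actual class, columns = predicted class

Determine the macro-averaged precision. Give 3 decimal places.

Per-class precision (TP/(TP+FP)):
  surprise: TP=136, FP=9+34+21=64 → 136/200 = 0.6800
  anger: TP=203, FP=39+37+20=96 → 203/299 = 0.6789
  fear: TP=122, FP=32+5+30=67 → 122/189 = 0.6455
  joy: TP=49, FP=34+6+24=64 → 49/113 = 0.4336
Macro-precision = mean = (0.6800 + 0.6789 + 0.6455 + 0.4336) / 4 = 0.610

0.610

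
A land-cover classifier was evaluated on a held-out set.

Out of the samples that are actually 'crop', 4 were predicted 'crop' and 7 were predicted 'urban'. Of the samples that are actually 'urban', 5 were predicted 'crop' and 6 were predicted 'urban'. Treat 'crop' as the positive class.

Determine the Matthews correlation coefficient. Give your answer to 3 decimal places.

-0.092

MCC = (TP·TN − FP·FN) / √((TP+FP)(TP+FN)(TN+FP)(TN+FN))
Numerator = 4·6 − 5·7 = -11
Denominator = √(9·11·11·13) = √14157 = 118.9832
MCC = -11 / 118.9832 = -0.092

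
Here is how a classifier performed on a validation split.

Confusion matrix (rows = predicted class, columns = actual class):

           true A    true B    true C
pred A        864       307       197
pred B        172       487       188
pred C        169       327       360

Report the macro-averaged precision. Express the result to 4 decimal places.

Per-class precision (TP/(TP+FP)):
  A: TP=864, FP=307+197=504 → 864/1368 = 0.63158
  B: TP=487, FP=172+188=360 → 487/847 = 0.57497
  C: TP=360, FP=169+327=496 → 360/856 = 0.42056
Macro-precision = mean = (0.63158 + 0.57497 + 0.42056) / 3 = 0.5424

0.5424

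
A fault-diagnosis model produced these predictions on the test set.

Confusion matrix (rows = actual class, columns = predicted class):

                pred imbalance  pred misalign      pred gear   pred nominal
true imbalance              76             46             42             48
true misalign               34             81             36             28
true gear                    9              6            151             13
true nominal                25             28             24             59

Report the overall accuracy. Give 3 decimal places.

Accuracy = trace / total = (76+81+151+59=367) / 706 = 367/706 = 0.520

0.520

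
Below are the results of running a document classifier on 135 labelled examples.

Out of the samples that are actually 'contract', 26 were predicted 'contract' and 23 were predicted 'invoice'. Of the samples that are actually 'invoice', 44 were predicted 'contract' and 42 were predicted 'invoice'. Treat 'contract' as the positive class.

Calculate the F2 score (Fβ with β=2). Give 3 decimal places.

Fβ = (1+β²)·TP / ((1+β²)·TP + β²·FN + FP), with β²=4
= 5·26 / (5·26 + 4·23 + 44) = 0.489

0.489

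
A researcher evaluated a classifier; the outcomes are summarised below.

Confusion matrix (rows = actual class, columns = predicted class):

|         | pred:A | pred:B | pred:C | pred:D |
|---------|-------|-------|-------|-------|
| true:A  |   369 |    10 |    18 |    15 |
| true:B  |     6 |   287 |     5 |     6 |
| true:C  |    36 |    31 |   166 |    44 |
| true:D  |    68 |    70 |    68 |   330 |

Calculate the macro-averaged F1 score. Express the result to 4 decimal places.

0.7441

Per-class F1 score (2·TP/(2·TP+FP+FN)):
  A: TP=369, FP=6+36+68=110, FN=10+18+15=43 → 738/891 = 0.82828
  B: TP=287, FP=10+31+70=111, FN=6+5+6=17 → 574/702 = 0.81766
  C: TP=166, FP=18+5+68=91, FN=36+31+44=111 → 332/534 = 0.62172
  D: TP=330, FP=15+6+44=65, FN=68+70+68=206 → 660/931 = 0.70892
Macro-F1 score = mean = (0.82828 + 0.81766 + 0.62172 + 0.70892) / 4 = 0.7441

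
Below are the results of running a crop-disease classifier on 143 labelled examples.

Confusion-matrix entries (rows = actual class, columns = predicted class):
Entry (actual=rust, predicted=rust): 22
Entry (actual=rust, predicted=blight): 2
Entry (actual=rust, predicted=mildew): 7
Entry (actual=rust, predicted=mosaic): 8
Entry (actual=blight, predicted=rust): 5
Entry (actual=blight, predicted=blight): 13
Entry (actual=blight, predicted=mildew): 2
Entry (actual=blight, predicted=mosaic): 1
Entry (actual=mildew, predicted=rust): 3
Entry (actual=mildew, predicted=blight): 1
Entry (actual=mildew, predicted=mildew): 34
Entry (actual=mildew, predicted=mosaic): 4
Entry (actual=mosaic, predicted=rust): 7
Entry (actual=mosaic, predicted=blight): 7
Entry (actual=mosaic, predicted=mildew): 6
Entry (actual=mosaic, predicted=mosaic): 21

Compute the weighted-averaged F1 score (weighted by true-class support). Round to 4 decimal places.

0.6247

Per-class F1 score (2·TP/(2·TP+FP+FN)):
  rust: TP=22, FP=5+3+7=15, FN=2+7+8=17 → 44/76 = 0.57895
  blight: TP=13, FP=2+1+7=10, FN=5+2+1=8 → 26/44 = 0.59091
  mildew: TP=34, FP=7+2+6=15, FN=3+1+4=8 → 68/91 = 0.74725
  mosaic: TP=21, FP=8+1+4=13, FN=7+7+6=20 → 42/75 = 0.56000
Weighted-F1 score = Σ (supportᵢ/N)·F1 scoreᵢ with N=143: (39/143)·0.57895 + (21/143)·0.59091 + (42/143)·0.74725 + (41/143)·0.56000 = 0.6247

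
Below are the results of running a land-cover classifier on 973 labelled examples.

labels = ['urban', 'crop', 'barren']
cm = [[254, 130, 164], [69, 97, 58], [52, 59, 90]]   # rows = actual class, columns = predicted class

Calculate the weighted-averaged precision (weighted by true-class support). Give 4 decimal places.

0.5191

Per-class precision (TP/(TP+FP)):
  urban: TP=254, FP=69+52=121 → 254/375 = 0.67733
  crop: TP=97, FP=130+59=189 → 97/286 = 0.33916
  barren: TP=90, FP=164+58=222 → 90/312 = 0.28846
Weighted-precision = Σ (supportᵢ/N)·precisionᵢ with N=973: (548/973)·0.67733 + (224/973)·0.33916 + (201/973)·0.28846 = 0.5191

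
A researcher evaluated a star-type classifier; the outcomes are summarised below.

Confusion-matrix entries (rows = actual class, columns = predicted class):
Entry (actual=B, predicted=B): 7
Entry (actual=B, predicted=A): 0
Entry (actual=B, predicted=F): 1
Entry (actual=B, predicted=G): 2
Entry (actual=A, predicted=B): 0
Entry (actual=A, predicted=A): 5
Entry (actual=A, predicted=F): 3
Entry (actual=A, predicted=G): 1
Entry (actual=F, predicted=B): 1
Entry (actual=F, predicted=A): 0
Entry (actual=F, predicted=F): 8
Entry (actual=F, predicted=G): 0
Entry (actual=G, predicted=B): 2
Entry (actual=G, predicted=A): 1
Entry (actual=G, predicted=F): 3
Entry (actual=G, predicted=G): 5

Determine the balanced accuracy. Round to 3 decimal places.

0.650

Balanced accuracy = mean of per-class recall.
  B: recall = 7/10 = 0.7000
  A: recall = 5/9 = 0.5556
  F: recall = 8/9 = 0.8889
  G: recall = 5/11 = 0.4545
Mean = (0.7000 + 0.5556 + 0.8889 + 0.4545) / 4 = 0.650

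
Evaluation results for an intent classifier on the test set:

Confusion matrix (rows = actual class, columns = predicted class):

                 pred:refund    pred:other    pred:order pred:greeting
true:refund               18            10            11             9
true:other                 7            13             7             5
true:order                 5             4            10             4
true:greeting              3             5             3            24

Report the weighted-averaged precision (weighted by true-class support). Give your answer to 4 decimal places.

Per-class precision (TP/(TP+FP)):
  refund: TP=18, FP=7+5+3=15 → 18/33 = 0.54545
  other: TP=13, FP=10+4+5=19 → 13/32 = 0.40625
  order: TP=10, FP=11+7+3=21 → 10/31 = 0.32258
  greeting: TP=24, FP=9+5+4=18 → 24/42 = 0.57143
Weighted-precision = Σ (supportᵢ/N)·precisionᵢ with N=138: (48/138)·0.54545 + (32/138)·0.40625 + (23/138)·0.32258 + (35/138)·0.57143 = 0.4826

0.4826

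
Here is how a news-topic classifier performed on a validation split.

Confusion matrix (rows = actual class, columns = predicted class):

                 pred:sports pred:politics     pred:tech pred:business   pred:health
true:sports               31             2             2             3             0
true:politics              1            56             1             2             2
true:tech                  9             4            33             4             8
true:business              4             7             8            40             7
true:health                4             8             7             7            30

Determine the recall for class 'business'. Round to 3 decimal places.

0.606

Treat 'business' as positive and all other classes as negative.
recall = TP/(TP+FN).
business: TP=40, FN=4+7+8+7=26 → 40/66 = 0.6061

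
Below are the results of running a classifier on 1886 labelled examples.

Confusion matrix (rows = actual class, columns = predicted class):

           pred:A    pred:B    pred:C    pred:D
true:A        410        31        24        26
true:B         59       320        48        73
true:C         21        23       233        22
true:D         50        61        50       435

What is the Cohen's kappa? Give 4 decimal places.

0.6510

Observed agreement pₒ = trace/N = 1398/1886 = 0.74125
Expected agreement pₑ = Σ (rowᵢ·colᵢ)/N² = (491·540 + 500·435 + 299·355 + 596·556)/1886² = 0.25869
κ = (pₒ − pₑ)/(1 − pₑ) = (0.74125 − 0.25869)/(1 − 0.25869) = 0.6510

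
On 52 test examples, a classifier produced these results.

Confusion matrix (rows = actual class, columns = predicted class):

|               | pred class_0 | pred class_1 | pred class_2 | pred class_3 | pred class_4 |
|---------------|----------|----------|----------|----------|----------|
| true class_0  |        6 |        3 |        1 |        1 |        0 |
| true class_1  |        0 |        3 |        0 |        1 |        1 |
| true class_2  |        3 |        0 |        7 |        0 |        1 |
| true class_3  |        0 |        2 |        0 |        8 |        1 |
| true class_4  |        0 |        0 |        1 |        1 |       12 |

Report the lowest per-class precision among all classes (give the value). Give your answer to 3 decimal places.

0.375

Per-class precision (TP/(TP+FP)):
  class_0: TP=6, FP=0+3+0+0=3 → 6/9 = 0.6667
  class_1: TP=3, FP=3+0+2+0=5 → 3/8 = 0.3750
  class_2: TP=7, FP=1+0+0+1=2 → 7/9 = 0.7778
  class_3: TP=8, FP=1+1+0+1=3 → 8/11 = 0.7273
  class_4: TP=12, FP=0+1+1+1=3 → 12/15 = 0.8000
Lowest is class 'class_1' with precision = 0.375.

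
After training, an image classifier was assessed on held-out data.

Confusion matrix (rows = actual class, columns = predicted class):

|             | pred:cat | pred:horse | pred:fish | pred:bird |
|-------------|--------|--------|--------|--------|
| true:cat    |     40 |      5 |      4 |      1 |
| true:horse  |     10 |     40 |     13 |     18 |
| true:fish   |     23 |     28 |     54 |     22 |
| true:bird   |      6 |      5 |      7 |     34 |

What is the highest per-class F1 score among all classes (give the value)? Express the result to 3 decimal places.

Per-class F1 score (2·TP/(2·TP+FP+FN)):
  cat: TP=40, FP=10+23+6=39, FN=5+4+1=10 → 80/129 = 0.6202
  horse: TP=40, FP=5+28+5=38, FN=10+13+18=41 → 80/159 = 0.5031
  fish: TP=54, FP=4+13+7=24, FN=23+28+22=73 → 108/205 = 0.5268
  bird: TP=34, FP=1+18+22=41, FN=6+5+7=18 → 68/127 = 0.5354
Highest is class 'cat' with F1 score = 0.620.

0.620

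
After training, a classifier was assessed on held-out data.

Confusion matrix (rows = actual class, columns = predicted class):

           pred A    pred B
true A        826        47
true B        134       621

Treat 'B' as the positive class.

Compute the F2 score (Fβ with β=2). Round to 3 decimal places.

Fβ = (1+β²)·TP / ((1+β²)·TP + β²·FN + FP), with β²=4
= 5·621 / (5·621 + 4·134 + 47) = 0.842

0.842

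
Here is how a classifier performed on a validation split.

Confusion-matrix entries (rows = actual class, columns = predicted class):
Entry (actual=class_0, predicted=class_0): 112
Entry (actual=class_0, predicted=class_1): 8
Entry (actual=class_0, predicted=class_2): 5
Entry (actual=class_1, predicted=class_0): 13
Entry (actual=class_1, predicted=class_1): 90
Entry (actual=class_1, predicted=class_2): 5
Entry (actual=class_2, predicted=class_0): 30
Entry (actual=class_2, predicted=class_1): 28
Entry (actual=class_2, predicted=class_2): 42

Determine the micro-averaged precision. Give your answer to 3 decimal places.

Micro-averaging pools counts across classes: ΣTP=244, ΣFP=89, ΣFN=89.
Micro-precision = TP/(TP+FP) on pooled counts = 0.733 (equals overall accuracy in single-label multiclass).

0.733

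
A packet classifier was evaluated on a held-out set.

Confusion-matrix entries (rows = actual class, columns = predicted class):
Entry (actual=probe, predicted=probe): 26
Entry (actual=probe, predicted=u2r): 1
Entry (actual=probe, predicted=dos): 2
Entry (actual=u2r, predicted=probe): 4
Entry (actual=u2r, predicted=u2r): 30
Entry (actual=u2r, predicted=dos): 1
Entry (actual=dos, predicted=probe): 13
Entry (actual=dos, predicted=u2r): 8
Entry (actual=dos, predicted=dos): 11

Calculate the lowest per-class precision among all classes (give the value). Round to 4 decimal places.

Per-class precision (TP/(TP+FP)):
  probe: TP=26, FP=4+13=17 → 26/43 = 0.60465
  u2r: TP=30, FP=1+8=9 → 30/39 = 0.76923
  dos: TP=11, FP=2+1=3 → 11/14 = 0.78571
Lowest is class 'probe' with precision = 0.6047.

0.6047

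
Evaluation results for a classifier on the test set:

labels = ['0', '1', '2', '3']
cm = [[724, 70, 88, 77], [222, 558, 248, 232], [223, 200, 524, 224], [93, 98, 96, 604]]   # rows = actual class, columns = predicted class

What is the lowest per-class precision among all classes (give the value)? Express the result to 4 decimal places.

Per-class precision (TP/(TP+FP)):
  0: TP=724, FP=222+223+93=538 → 724/1262 = 0.57369
  1: TP=558, FP=70+200+98=368 → 558/926 = 0.60259
  2: TP=524, FP=88+248+96=432 → 524/956 = 0.54812
  3: TP=604, FP=77+232+224=533 → 604/1137 = 0.53122
Lowest is class '3' with precision = 0.5312.

0.5312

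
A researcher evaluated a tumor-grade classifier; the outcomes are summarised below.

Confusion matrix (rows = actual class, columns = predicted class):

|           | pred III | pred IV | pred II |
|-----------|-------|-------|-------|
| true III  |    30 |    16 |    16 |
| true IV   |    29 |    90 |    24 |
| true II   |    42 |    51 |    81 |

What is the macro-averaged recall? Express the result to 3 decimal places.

0.526

Per-class recall (TP/(TP+FN)):
  III: TP=30, FN=16+16=32 → 30/62 = 0.4839
  IV: TP=90, FN=29+24=53 → 90/143 = 0.6294
  II: TP=81, FN=42+51=93 → 81/174 = 0.4655
Macro-recall = mean = (0.4839 + 0.6294 + 0.4655) / 3 = 0.526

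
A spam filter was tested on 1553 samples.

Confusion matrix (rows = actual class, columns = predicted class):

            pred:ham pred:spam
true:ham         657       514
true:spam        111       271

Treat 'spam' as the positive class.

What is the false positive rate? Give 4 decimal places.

0.4389

FPR = FP/(FP+TN) = 514/(514+657) = 0.4389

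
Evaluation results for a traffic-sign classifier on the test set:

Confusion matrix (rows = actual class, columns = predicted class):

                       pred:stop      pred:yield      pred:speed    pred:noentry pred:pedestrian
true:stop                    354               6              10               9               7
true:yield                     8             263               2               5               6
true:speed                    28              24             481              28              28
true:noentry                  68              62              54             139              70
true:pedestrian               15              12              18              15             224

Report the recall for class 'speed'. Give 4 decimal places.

0.8166

recall = TP/(TP+FN).
speed: TP=481, FN=28+24+28+28=108 → 481/589 = 0.81664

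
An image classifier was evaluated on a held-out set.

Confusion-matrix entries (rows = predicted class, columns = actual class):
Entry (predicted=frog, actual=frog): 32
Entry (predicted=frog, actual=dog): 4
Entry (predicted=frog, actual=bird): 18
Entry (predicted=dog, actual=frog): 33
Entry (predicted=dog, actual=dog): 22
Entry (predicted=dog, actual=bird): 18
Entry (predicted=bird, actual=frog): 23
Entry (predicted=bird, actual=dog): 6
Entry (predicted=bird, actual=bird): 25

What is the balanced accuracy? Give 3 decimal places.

0.487

Balanced accuracy = mean of per-class recall.
  frog: recall = 32/88 = 0.3636
  dog: recall = 22/32 = 0.6875
  bird: recall = 25/61 = 0.4098
Mean = (0.3636 + 0.6875 + 0.4098) / 3 = 0.487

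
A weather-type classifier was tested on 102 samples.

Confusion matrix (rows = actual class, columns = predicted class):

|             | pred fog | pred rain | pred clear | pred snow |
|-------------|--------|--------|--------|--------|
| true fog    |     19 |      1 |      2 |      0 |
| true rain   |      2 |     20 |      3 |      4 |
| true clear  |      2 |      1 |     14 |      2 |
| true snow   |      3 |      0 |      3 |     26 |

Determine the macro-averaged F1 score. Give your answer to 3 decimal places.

Per-class F1 score (2·TP/(2·TP+FP+FN)):
  fog: TP=19, FP=2+2+3=7, FN=1+2+0=3 → 38/48 = 0.7917
  rain: TP=20, FP=1+1+0=2, FN=2+3+4=9 → 40/51 = 0.7843
  clear: TP=14, FP=2+3+3=8, FN=2+1+2=5 → 28/41 = 0.6829
  snow: TP=26, FP=0+4+2=6, FN=3+0+3=6 → 52/64 = 0.8125
Macro-F1 score = mean = (0.7917 + 0.7843 + 0.6829 + 0.8125) / 4 = 0.768

0.768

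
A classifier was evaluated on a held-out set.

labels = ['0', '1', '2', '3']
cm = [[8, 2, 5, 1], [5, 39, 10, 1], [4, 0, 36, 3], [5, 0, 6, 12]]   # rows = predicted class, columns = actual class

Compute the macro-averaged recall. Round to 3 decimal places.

Per-class recall (TP/(TP+FN)):
  0: TP=8, FN=5+4+5=14 → 8/22 = 0.3636
  1: TP=39, FN=2+0+0=2 → 39/41 = 0.9512
  2: TP=36, FN=5+10+6=21 → 36/57 = 0.6316
  3: TP=12, FN=1+1+3=5 → 12/17 = 0.7059
Macro-recall = mean = (0.3636 + 0.9512 + 0.6316 + 0.7059) / 4 = 0.663

0.663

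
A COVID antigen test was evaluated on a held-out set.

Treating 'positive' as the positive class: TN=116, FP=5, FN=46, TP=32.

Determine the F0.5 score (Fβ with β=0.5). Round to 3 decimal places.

Fβ = (1+β²)·TP / ((1+β²)·TP + β²·FN + FP), with β²=1/4
= 1.25·32 / (1.25·32 + 0.25·46 + 5) = 0.708

0.708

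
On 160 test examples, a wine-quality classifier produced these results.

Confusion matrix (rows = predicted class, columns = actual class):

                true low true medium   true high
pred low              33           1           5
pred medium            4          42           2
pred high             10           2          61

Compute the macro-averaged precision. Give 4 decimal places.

0.8523

Per-class precision (TP/(TP+FP)):
  low: TP=33, FP=1+5=6 → 33/39 = 0.84615
  medium: TP=42, FP=4+2=6 → 42/48 = 0.87500
  high: TP=61, FP=10+2=12 → 61/73 = 0.83562
Macro-precision = mean = (0.84615 + 0.87500 + 0.83562) / 3 = 0.8523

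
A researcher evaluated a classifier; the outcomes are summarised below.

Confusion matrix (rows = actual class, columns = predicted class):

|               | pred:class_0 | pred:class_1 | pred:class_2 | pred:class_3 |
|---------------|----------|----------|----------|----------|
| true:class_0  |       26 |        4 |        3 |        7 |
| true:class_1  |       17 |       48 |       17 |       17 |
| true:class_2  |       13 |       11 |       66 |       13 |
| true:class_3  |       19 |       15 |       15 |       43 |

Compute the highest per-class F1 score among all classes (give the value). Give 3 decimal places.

0.647

Per-class F1 score (2·TP/(2·TP+FP+FN)):
  class_0: TP=26, FP=17+13+19=49, FN=4+3+7=14 → 52/115 = 0.4522
  class_1: TP=48, FP=4+11+15=30, FN=17+17+17=51 → 96/177 = 0.5424
  class_2: TP=66, FP=3+17+15=35, FN=13+11+13=37 → 132/204 = 0.6471
  class_3: TP=43, FP=7+17+13=37, FN=19+15+15=49 → 86/172 = 0.5000
Highest is class 'class_2' with F1 score = 0.647.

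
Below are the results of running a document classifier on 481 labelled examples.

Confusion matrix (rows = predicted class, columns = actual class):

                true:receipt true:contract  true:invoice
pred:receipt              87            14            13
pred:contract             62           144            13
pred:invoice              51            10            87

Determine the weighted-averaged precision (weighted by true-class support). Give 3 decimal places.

Per-class precision (TP/(TP+FP)):
  receipt: TP=87, FP=14+13=27 → 87/114 = 0.7632
  contract: TP=144, FP=62+13=75 → 144/219 = 0.6575
  invoice: TP=87, FP=51+10=61 → 87/148 = 0.5878
Weighted-precision = Σ (supportᵢ/N)·precisionᵢ with N=481: (200/481)·0.7632 + (168/481)·0.6575 + (113/481)·0.5878 = 0.685

0.685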